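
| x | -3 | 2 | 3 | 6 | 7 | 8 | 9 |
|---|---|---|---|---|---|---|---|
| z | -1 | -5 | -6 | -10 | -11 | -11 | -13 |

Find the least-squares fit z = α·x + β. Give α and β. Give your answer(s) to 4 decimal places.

Setting ∂/∂α … = 0 gives: 252·α + 32·β = -367;  32·α + 7·β = -57.
det = 252·7 − 32² = 740.
α = ((-367)·7 − 32·(-57))/740 = -149/148; β = (252·(-57) − 32·(-367))/740 = -131/37.

α = -1.0068, β = -3.5405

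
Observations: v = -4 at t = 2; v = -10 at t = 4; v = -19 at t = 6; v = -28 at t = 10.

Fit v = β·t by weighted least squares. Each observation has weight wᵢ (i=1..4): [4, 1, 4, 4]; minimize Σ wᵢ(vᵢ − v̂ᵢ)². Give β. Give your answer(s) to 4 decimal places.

AᵀWA·[β]ᵀ = AᵀWv reads: 576·β = -1648.
Hence β = -1648 / 576 ≈ -2.86111.

β = -2.8611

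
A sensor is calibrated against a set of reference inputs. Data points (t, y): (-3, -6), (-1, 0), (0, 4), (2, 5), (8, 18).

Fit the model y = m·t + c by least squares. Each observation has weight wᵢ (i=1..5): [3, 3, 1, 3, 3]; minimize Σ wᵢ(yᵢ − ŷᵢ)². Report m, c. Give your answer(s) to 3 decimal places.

Entries of MᵀWM: Σwᵢ·t·t = 234, Σwᵢ·t = 18, Σwᵢ·1 = 13.
Right-hand side: Σwᵢ·t·y = 516, Σwᵢ·y = 55.
So MᵀWM·[m, c]ᵀ = MᵀWy: [[234, 18]; [18, 13]]·[m, c]ᵀ = [516, 55]ᵀ.
Δ = 234·13 − 18² = 2718.
m = (516·13 − 18·55)/2718 = 953/453; c = (234·55 − 18·516)/2718 = 199/151.

m = 2.104, c = 1.318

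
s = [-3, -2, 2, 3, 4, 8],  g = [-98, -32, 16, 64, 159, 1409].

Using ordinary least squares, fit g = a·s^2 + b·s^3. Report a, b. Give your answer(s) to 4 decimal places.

From the data, Σs^2·s^2 = 4546, Σs^2·s^3 = 33792, Σs^3·s^3 = 267826.
For Mᵀg: Σs^2·g = 92350, Σs^3·g = 736342.
So MᵀM·[a, b]ᵀ = Mᵀg: [[4546, 33792]; [33792, 267826]]·[a, b]ᵀ = [92350, 736342]ᵀ.
Eliminating b: 267826·(row 1) − 33792·(row 2) gives 75637732·a = 267826·92350 − 33792·736342 = -148737764, so a = -37184441/18909433.
Then b = (736342 − 33792·(-37184441/18909433))/267826 = 56679883/18909433.

a = -1.9664, b = 2.9974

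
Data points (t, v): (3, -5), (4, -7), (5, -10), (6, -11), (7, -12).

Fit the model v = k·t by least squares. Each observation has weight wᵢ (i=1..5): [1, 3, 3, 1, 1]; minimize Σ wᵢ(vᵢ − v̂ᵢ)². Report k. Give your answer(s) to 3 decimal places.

From the data, Σwᵢ·t·t = 217.
For XᵀWv: Σwᵢ·t·v = -399.
XᵀWX·[k]ᵀ = XᵀWv becomes [[217]]·[k]ᵀ = [-399]ᵀ.
k = (-399)/217 = -1.83871.

k = -1.839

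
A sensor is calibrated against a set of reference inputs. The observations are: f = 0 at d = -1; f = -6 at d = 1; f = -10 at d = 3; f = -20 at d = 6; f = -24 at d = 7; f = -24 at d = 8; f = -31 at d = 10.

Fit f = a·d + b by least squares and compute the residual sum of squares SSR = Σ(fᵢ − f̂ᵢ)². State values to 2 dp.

The normal equations are: 260·a + 34·b = -826;  34·a + 7·b = -115.
Determinant 260·7 − 34² = 664.
a = ((-826)·7 − 34·(-115))/664 = -234/83; b = (260·(-115) − 34·(-826))/664 = -227/83.
Residuals: -7/83, -37/83, 99/83, -29/83, -127/83, 107/83, -6/83; SSR = 478/83.

SSR = 5.76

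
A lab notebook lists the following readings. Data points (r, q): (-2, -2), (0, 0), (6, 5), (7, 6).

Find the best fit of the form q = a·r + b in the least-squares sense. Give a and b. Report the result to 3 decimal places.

a = 0.872, b = -0.149

From the data, Σr·r = 89, Σr = 11, Σ1 = 4.
For Mᵀq: Σr·q = 76, Σq = 9.
MᵀM·[a, b]ᵀ = Mᵀq becomes [[89, 11]; [11, 4]]·[a, b]ᵀ = [76, 9]ᵀ.
det = 89·4 − 11² = 235.
a = (76·4 − 11·9)/235 = 41/47; b = (89·9 − 11·76)/235 = -7/47.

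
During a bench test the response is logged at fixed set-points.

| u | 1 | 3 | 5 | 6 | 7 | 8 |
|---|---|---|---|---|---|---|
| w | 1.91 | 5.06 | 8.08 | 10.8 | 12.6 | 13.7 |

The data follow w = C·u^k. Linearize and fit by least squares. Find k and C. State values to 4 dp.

k = 0.9612, C = 1.8508

Taking logs, ln w = k·ln u + ln C, so regress ln w on ln u.
Over the data: Σln u = 8.5252, Σ(ln u)² = 15.1183, Σln w = 11.8885, Σln u·ln w = 19.7806.
Normal system: [[15.1183, 8.5252]; [8.5252, 6]]·[k, ln C]ᵀ = [19.7806, 11.8885]ᵀ.
Solving (det = 18.0313): k = 0.96124, ln C = 0.61563, so C = exp(0.61563) = 1.85082.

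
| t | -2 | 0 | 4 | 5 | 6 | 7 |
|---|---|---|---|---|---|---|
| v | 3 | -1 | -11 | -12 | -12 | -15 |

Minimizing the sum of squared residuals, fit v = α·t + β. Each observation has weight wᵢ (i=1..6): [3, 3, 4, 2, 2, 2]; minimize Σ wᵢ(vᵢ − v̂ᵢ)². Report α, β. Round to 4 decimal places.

α = -2.0427, β = -1.3771

The normal equations are: 296·α + 46·β = -668;  46·α + 16·β = -116.
Determinant 296·16 − 46² = 2620.
α = ((-668)·16 − 46·(-116))/2620 = -1338/655; β = (296·(-116) − 46·(-668))/2620 = -902/655.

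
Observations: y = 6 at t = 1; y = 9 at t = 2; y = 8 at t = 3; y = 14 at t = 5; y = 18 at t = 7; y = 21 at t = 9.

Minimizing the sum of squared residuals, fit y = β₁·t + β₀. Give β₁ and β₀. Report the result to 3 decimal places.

β₁ = 1.916, β₀ = 4.046

Entries of XᵀX: Σt·t = 169, Σt = 27, Σ1 = 6.
Moment sums: Σt·y = 433, Σy = 76.
Determinant 169·6 − 27² = 285.
β₁ = (433·6 − 27·76)/285 = 182/95; β₀ = (169·76 − 27·433)/285 = 1153/285.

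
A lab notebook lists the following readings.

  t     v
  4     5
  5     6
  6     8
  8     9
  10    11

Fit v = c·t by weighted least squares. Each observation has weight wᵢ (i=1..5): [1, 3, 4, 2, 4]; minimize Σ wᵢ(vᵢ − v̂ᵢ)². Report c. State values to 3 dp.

c = 1.161

Forming AᵀWA = [[763]] and AᵀWv = [886]ᵀ gives AᵀWA·[c]ᵀ = AᵀWv.
Hence c = 886 / 763 ≈ 1.16121.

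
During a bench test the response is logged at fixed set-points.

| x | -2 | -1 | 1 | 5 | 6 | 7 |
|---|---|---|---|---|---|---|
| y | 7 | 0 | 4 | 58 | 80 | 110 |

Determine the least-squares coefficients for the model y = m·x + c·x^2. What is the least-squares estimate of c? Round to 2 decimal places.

c = 2.09

Forming AᵀA = [[116, 676]; [676, 4340]] and Aᵀy = [1530, 9752]ᵀ gives AᵀA·[m, c]ᵀ = Aᵀy.
Δ = 116·4340 − 676² = 46464.
m = (1530·4340 − 676·9752)/46464 = 5981/5808; c = (116·9752 − 676·1530)/46464 = 12119/5808.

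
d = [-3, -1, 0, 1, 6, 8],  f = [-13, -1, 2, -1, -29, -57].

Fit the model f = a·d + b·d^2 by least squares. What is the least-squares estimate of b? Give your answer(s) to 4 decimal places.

b = -1.0293

XᵀX·[a, b]ᵀ = Xᵀf reads: 111·a + 701·b = -591;  701·a + 5475·b = -4811.
(Σd·d = 111, Σd·d^2 = 701, Σd^2·d^2 = 5475, Σd·f = -591, Σd^2·f = -4811.)
Δ = 111·5475 − 701² = 116324.
a = ((-591)·5475 − 701·(-4811))/116324 = 5261/4474; b = (111·(-4811) − 701·(-591))/116324 = -4605/4474.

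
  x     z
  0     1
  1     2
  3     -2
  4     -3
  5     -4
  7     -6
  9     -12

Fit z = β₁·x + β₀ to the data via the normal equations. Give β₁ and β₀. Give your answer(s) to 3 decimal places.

Normal-equation sums: Σx·x = 181, Σx = 29, Σ1 = 7.
Moment sums: Σx·z = -186, Σz = -24.
Normal equations: [[181, 29]; [29, 7]]·[β₁, β₀]ᵀ = [-186, -24]ᵀ.
Δ = 181·7 − 29² = 426.
β₁ = ((-186)·7 − 29·(-24))/426 = -101/71; β₀ = (181·(-24) − 29·(-186))/426 = 175/71.

β₁ = -1.423, β₀ = 2.465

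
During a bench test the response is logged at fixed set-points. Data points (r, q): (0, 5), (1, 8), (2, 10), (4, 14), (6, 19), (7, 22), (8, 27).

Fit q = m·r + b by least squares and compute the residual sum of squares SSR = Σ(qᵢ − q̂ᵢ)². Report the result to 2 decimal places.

SSR = 6.34

Setting ∂/∂m … = 0 gives: 170·m + 28·b = 568;  28·m + 7·b = 105.
(Σr·r = 170, Σr = 28, Σ1 = 7, Σr·q = 568, Σq = 105.)
Determinant 170·7 − 28² = 406.
m = (568·7 − 28·105)/406 = 74/29; b = (170·105 − 28·568)/406 = 139/29.
Residuals: 6/29, 19/29, 3/29, -1, -32/29, -19/29, 52/29; SSR = 184/29.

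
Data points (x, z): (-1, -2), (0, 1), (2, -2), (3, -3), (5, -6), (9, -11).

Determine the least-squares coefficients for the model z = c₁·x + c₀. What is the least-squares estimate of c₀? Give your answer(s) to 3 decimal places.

c₀ = -0.606

AᵀA·[c₁, c₀]ᵀ = Aᵀz reads: 120·c₁ + 18·c₀ = -140;  18·c₁ + 6·c₀ = -23.
(Σx·x = 120, Σx = 18, Σ1 = 6, Σx·z = -140, Σz = -23.)
det = 120·6 − 18² = 396.
c₁ = ((-140)·6 − 18·(-23))/396 = -71/66; c₀ = (120·(-23) − 18·(-140))/396 = -20/33.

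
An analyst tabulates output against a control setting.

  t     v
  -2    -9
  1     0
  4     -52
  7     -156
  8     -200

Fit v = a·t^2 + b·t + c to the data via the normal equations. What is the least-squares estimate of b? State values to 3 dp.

b = -0.979

The normal system MᵀM·[a, b, c]ᵀ = Mᵀv is [[6770, 912, 134]; [912, 134, 18]; [134, 18, 5]]·[a, b, c]ᵀ = [-21312, -2882, -417]ᵀ.
Solving the 3×3 system (Gaussian elimination) gives a = -45103/14757, b = -4818/4919, c = 30061/14757.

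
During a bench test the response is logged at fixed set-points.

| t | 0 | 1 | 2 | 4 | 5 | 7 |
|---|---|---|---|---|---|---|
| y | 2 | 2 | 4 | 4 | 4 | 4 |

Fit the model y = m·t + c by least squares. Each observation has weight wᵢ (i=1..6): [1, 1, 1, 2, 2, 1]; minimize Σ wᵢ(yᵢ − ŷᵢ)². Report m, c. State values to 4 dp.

m = 0.3158, c = 2.3947

The normal equations are: 136·m + 28·c = 110;  28·m + 8·c = 28.
(Σwᵢ·t·t = 136, Σwᵢ·t = 28, Σwᵢ·1 = 8, Σwᵢ·t·y = 110, Σwᵢ·y = 28.)
Δ = 136·8 − 28² = 304.
m = (110·8 − 28·28)/304 = 6/19; c = (136·28 − 28·110)/304 = 91/38.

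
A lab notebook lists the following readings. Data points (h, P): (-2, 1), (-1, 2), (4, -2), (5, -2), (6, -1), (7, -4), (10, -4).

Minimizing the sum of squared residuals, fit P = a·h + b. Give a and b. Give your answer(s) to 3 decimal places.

a = -0.492, b = 0.611

Entries of XᵀX: Σh·h = 231, Σh = 29, Σ1 = 7.
For XᵀP: Σh·P = -96, ΣP = -10.
Determinant 231·7 − 29² = 776.
a = ((-96)·7 − 29·(-10))/776 = -191/388; b = (231·(-10) − 29·(-96))/776 = 237/388.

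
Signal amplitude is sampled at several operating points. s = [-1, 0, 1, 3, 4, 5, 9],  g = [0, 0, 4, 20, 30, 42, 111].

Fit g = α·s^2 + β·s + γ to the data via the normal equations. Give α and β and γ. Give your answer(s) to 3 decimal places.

Sums needed: Σs^2·s^2 = 7525, Σs^2·s = 945, Σs^2 = 133, Σs·s = 133, Σs = 21, Σ1 = 7.
Moment sums: Σs^2·g = 10705, Σs·g = 1393, Σg = 207.
So MᵀM·[α, β, γ]ᵀ = Mᵀg: [[7525, 945, 133]; [945, 133, 21]; [133, 21, 7]]·[α, β, γ]ᵀ = [10705, 1393, 207]ᵀ.
Solving the 3×3 system (Gaussian elimination) gives α = 67/66, β = 479/154, γ = 20/21.

α = 1.015, β = 3.110, γ = 0.952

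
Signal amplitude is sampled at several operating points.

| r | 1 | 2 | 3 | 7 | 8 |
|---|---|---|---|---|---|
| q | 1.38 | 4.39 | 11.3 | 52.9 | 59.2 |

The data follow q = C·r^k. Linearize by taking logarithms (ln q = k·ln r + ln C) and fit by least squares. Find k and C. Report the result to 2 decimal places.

Let Y = ln q. Fitting Y = k·ln r + ln C by least squares:
Σln r = 5.8171, Σ(ln r)² = 9.7980, Σln q = 12.2755, Σln r·ln q = 19.8975.
Equations: 9.7980·k + 5.8171·ln C = 19.8975;  5.8171·k + 5·ln C = 12.2755.
Slope k = (n·Σln r·ln q − Σln r·Σln q)/(n·Σ(ln r)² − (Σln r)²) = (5·19.8975 − 5.8171·12.2755)/15.1514 = 1.85325; ln C = (Σln q − k·Σln r)/n = 0.29900, so C = exp(0.29900) = 1.34851.

k = 1.85, C = 1.35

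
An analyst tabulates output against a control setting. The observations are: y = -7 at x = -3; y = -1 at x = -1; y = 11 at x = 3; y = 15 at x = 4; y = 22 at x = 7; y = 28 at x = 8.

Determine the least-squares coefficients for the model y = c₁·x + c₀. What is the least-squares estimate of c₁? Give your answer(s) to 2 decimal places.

Sums needed: Σx·x = 148, Σx = 18, Σ1 = 6.
Moment sums: Σx·y = 493, Σy = 68.
Normal equations: [[148, 18]; [18, 6]]·[c₁, c₀]ᵀ = [493, 68]ᵀ.
Determinant 148·6 − 18² = 564.
c₁ = (493·6 − 18·68)/564 = 289/94; c₀ = (148·68 − 18·493)/564 = 595/282.

c₁ = 3.07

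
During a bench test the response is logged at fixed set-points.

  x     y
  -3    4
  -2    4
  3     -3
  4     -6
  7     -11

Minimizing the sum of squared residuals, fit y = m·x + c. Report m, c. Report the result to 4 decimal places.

m = -1.5311, c = 0.3559

Normal-equation sums: Σx·x = 87, Σx = 9, Σ1 = 5.
And Σx·y = -130, Σy = -12.
Eliminating c: 5·(row 1) − 9·(row 2) gives 354·m = 5·(-130) − 9·(-12) = -542, so m = -271/177.
Then c = ((-12) − 9·(-271/177))/5 = 21/59.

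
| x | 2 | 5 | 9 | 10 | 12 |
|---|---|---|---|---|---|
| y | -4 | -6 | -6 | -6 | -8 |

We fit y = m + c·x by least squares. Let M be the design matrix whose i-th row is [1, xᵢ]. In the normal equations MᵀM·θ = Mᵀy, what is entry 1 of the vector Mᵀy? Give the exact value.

Entry 1 ↔ basis 1, so (Mᵀy)_{1} = Σᵢ yᵢ = (1)·(-4) + (1)·(-6) + (1)·(-6) + (1)·(-6) + (1)·(-8) = -30.

-30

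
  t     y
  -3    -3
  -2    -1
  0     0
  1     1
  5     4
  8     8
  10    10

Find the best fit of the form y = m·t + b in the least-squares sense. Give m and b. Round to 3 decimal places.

m = 0.954, b = 0.125

With design matrix X, XᵀX = [[203, 19]; [19, 7]] and Xᵀy = [196, 19]ᵀ.
Eliminating b: 7·(row 1) − 19·(row 2) gives 1060·m = 7·196 − 19·19 = 1011, so m = 1011/1060.
Then b = (19 − 19·(1011/1060))/7 = 133/1060.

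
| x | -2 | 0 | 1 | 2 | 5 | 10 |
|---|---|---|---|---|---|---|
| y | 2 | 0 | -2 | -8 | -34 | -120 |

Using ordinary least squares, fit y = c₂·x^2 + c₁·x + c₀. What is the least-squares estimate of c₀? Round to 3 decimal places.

From the data, Σx^2·x^2 = 10658, Σx^2·x = 1126, Σx^2 = 134, Σx·x = 134, Σx = 16, Σ1 = 6.
For Mᵀy: Σx^2·y = -12876, Σx·y = -1392, Σy = -162.
MᵀM·[c₂, c₁, c₀]ᵀ = Mᵀy becomes [[10658, 1126, 134]; [1126, 134, 16]; [134, 16, 6]]·[c₂, c₁, c₀]ᵀ = [-12876, -1392, -162]ᵀ.
Inverting the 3×3 Gram matrix, [c₂, c₁, c₀]ᵀ = [-26911/27313, -60601/27313, 25164/27313]ᵀ.

c₀ = 0.921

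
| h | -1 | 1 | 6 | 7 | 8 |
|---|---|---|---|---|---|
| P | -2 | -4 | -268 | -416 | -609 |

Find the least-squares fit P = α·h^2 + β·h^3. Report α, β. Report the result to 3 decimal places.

α = -1.291, β = -1.028

From the data, Σh^2·h^2 = 7795, Σh^2·h^3 = 57351, Σh^3·h^3 = 426451.
And Σh^2·P = -69014, Σh^3·P = -512386.
Normal equations: [[7795, 57351]; [57351, 426451]]·[α, β]ᵀ = [-69014, -512386]ᵀ.
det = 7795·426451 − 57351² = 35048344.
α = ((-69014)·426451 − 57351·(-512386))/35048344 = -11309957/8762086; β = (7795·(-512386) − 57351·(-69014))/35048344 = -9006739/8762086.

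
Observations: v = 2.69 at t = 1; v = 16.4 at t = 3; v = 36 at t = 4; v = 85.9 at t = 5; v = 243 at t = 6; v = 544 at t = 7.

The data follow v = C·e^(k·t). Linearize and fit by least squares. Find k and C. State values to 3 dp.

k = 0.887, C = 1.096

Taking logs, ln v = k·t + ln C, so regress ln v on t.
Σt = 26.0000, Σ(t)² = 136.0000, Σln v = 23.6155, Σt·ln v = 123.0324.
Equations: 136.0000·k + 26.0000·ln C = 123.0324;  26.0000·k + 6·ln C = 23.6155.
Slope k = (n·Σt·ln v − Σt·Σln v)/(n·Σ(t)² − (Σt)²) = (6·123.0324 − 26.0000·23.6155)/140.0000 = 0.88707; ln C = (Σln v − k·Σt)/n = 0.09193, so C = exp(0.09193) = 1.09629.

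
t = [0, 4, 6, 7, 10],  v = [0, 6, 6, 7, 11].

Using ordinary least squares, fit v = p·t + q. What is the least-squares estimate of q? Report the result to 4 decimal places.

q = 0.4239

The normal system AᵀA·[p, q]ᵀ = Aᵀv is [[201, 27]; [27, 5]]·[p, q]ᵀ = [219, 30]ᵀ.
Eliminating q: 5·(row 1) − 27·(row 2) gives 276·p = 5·219 − 27·30 = 285, so p = 95/92.
Then q = (30 − 27·(95/92))/5 = 39/92.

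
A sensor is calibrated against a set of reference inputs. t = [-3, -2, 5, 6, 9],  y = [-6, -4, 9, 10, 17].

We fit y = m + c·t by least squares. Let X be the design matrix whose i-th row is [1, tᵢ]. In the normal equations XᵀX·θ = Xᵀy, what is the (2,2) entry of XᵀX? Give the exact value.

Row 2 ↔ basis t, column 2 ↔ basis t, so (XᵀX)_{2,2} = Σᵢ (t)·(t) = (-3)·(-3) + (-2)·(-2) + (5)·(5) + (6)·(6) + (9)·(9) = 155.

155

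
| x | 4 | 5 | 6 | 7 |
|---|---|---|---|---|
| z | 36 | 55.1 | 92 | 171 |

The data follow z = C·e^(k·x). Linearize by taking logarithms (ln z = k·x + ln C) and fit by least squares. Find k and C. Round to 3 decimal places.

Linearized form: ln z = k·x + ln C. From the 4 transformed points,
Over the data: Σx = 22.0000, Σ(x)² = 126.0000, Σln z = 17.2561, Σx·ln z = 97.5022.
Normal system: [[126.0000, 22.0000]; [22.0000, 4]]·[k, ln C]ᵀ = [97.5022, 17.2561]ᵀ.
Solving (det = 20.0000): k = 0.51871, ln C = 1.46114, so C = exp(1.46114) = 4.31087.

k = 0.519, C = 4.311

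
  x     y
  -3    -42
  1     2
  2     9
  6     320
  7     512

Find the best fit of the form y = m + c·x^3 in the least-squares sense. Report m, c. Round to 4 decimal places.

The normal system AᵀA·[m, c]ᵀ = Aᵀy is [[5, 541]; [541, 165099]]·[m, c]ᵀ = [801, 245944]ᵀ.
Eliminating c: 165099·(row 1) − 541·(row 2) gives 532814·m = 165099·801 − 541·245944 = -811405, so m = -811405/532814.
Then c = (245944 − 541·(-811405/532814))/165099 = 796379/532814.

m = -1.5229, c = 1.4947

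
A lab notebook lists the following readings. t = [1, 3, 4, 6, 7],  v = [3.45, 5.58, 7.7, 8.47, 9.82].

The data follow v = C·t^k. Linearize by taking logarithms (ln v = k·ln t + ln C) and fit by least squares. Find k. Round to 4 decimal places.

k = 0.5328

With ln vᵢ as the transformed response and ln tᵢ as the regressor:
AᵀA = [[10.1257, 6.2226]; [6.2226, 5]], rhs = [12.9919, 9.4197]ᵀ  (here Σln t = 6.2226, Σ(ln t)² = 10.1257, Σln v = 9.4197, Σln t·ln v = 12.9919).
Slope k = (n·Σln t·ln v − Σln t·Σln v)/(n·Σ(ln t)² − (Σln t)²) = (5·12.9919 − 6.2226·9.4197)/11.9082 = 0.53278; ln C = (Σln v − k·Σln t)/n = 1.22090.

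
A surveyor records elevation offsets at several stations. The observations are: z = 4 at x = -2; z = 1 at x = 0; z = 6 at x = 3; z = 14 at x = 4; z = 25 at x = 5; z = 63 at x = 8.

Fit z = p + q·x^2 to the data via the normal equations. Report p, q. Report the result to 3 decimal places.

p = -0.657, q = 0.991

Sums needed: Σ1 = 6, Σx^2 = 118, Σx^2·x^2 = 5074.
For Aᵀz: Σz = 113, Σx^2·z = 4951.
det = 6·5074 − 118² = 16520.
p = (113·5074 − 118·4951)/16520 = -23/35; q = (6·4951 − 118·113)/16520 = 4093/4130.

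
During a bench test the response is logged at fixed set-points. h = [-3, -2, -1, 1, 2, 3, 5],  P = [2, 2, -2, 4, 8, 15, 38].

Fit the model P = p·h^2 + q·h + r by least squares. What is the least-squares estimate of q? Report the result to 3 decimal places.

XᵀX·[p, q, r]ᵀ = XᵀP reads: 821·p + 125·q + 53·r = 1145;  125·p + 53·q + 5·r = 247;  53·p + 5·q + 7·r = 67.
(Σh^2·h^2 = 821, Σh^2·h = 125, Σh^2 = 53, Σh·h = 53, Σh = 5, Σ1 = 7, Σh^2·P = 1145, Σh·P = 247, ΣP = 67.)
Solving the 3×3 system (Gaussian elimination) gives p = 24793/23016, q = 49019/23016, r = -29/274.

q = 2.130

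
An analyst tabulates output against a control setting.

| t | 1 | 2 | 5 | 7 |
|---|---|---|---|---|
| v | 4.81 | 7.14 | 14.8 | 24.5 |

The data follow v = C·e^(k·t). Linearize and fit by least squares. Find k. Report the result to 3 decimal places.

With ln vᵢ as the transformed response and tᵢ as the regressor:
AᵀA = [[79.0000, 15.0000]; [15.0000, 4]], rhs = [41.3660, 9.4297]ᵀ  (here Σt = 15.0000, Σ(t)² = 79.0000, Σln v = 9.4297, Σt·ln v = 41.3660).
Solving (det = 91.0000): k = 0.26394, ln C = 1.36767.

k = 0.264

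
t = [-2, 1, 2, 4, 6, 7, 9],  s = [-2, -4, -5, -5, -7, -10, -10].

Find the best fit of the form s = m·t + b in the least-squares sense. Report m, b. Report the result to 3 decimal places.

m = -0.762, b = -3.206

With design matrix M, MᵀM = [[191, 27]; [27, 7]] and Mᵀs = [-232, -43]ᵀ.
Δ = 191·7 − 27² = 608.
m = ((-232)·7 − 27·(-43))/608 = -463/608; b = (191·(-43) − 27·(-232))/608 = -1949/608.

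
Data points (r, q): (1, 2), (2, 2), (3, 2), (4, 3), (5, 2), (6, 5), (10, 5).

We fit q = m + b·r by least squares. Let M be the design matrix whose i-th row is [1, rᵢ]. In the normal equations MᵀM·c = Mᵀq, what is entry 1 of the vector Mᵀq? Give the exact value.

21

Entry 1 ↔ basis 1, so (Mᵀq)_{1} = Σᵢ qᵢ = (1)·(2) + (1)·(2) + (1)·(2) + (1)·(3) + (1)·(2) + (1)·(5) + (1)·(5) = 21.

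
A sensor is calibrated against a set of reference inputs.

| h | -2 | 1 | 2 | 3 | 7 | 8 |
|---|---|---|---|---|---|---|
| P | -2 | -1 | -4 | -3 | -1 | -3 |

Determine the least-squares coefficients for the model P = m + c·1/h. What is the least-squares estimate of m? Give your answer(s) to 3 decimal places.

Entries of AᵀA: Σ1 = 6, Σ1/h = 269/168, Σ1/h·1/h = 46489/28224.
For AᵀP: ΣP = -14, Σ1/h·P = -197/56.
Normal equations: [[6, 269/168]; [269/168, 46489/28224]]·[m, c]ᵀ = [-14, -197/56]ᵀ.
Δ = 6·(46489/28224) − (269/168)² = 206573/28224.
m = ((-14)·(46489/28224) − (269/168)·(-197/56))/(206573/28224) = -491867/206573; c = (6·(-197/56) − (269/168)·(-14))/(206573/28224) = 36960/206573.

m = -2.381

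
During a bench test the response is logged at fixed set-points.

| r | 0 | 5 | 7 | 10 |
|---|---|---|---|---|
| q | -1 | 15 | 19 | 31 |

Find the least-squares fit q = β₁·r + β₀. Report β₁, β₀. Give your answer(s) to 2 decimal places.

Sums needed: Σr·r = 174, Σr = 22, Σ1 = 4.
And Σr·q = 518, Σq = 64.
So MᵀM·[β₁, β₀]ᵀ = Mᵀq: [[174, 22]; [22, 4]]·[β₁, β₀]ᵀ = [518, 64]ᵀ.
Eliminating β₀: 4·(row 1) − 22·(row 2) gives 212·β₁ = 4·518 − 22·64 = 664, so β₁ = 166/53.
Then β₀ = (64 − 22·(166/53))/4 = -65/53.

β₁ = 3.13, β₀ = -1.23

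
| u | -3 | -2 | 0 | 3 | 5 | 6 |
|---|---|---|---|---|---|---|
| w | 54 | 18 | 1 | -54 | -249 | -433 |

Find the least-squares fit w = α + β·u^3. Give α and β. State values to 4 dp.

α = 0.8349, β = -2.0060

Setting ∂/∂α … = 0 gives: 6·α + 333·β = -663;  333·α + 63803·β = -127713.
(Σ1 = 6, Σu^3 = 333, Σu^3·u^3 = 63803, Σw = -663, Σu^3·w = -127713.)
det = 6·63803 − 333² = 271929.
α = ((-663)·63803 − 333·(-127713))/271929 = 75680/90643; β = (6·(-127713) − 333·(-663))/271929 = -181833/90643.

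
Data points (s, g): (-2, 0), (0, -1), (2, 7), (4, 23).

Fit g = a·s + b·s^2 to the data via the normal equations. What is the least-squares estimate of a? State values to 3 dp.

Compute the Gram sums: Σs·s = 24, Σs·s^2 = 64, Σs^2·s^2 = 288.
Right-hand side: Σs·g = 106, Σs^2·g = 396.
AᵀA·[a, b]ᵀ = Aᵀg becomes [[24, 64]; [64, 288]]·[a, b]ᵀ = [106, 396]ᵀ.
Δ = 24·288 − 64² = 2816.
a = (106·288 − 64·396)/2816 = 81/44; b = (24·396 − 64·106)/2816 = 85/88.

a = 1.841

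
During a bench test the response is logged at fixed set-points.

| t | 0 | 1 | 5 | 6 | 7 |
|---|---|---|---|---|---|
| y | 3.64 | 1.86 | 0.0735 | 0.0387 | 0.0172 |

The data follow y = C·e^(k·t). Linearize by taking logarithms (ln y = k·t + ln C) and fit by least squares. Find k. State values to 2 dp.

k = -0.77

Taking logs, ln y = k·t + ln C, so regress ln y on t.
AᵀA = [[111.0000, 19.0000]; [19.0000, 5]], rhs = [-60.3832, -8.0127]ᵀ  (here Σt = 19.0000, Σ(t)² = 111.0000, Σln y = -8.0127, Σt·ln y = -60.3832).
Solving (det = 194.0000): k = -0.77152, ln C = 1.32925.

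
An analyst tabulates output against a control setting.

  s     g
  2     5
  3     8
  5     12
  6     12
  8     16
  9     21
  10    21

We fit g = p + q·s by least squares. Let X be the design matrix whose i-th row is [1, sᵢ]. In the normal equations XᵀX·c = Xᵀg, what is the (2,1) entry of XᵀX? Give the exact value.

43

Row 2 ↔ basis s, column 1 ↔ basis 1, so (XᵀX)_{2,1} = Σᵢ s = (2)·(1) + (3)·(1) + (5)·(1) + (6)·(1) + (8)·(1) + (9)·(1) + (10)·(1) = 43.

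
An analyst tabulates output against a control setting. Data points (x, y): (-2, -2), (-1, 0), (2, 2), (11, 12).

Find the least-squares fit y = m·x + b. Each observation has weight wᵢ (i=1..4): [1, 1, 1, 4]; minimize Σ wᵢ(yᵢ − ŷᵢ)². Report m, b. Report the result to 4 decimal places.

m = 1.0537, b = 0.3845

Setting ∂/∂m … = 0 gives: 493·m + 43·b = 536;  43·m + 7·b = 48.
(Σwᵢ·x·x = 493, Σwᵢ·x = 43, Σwᵢ·1 = 7, Σwᵢ·x·y = 536, Σwᵢ·y = 48.)
det = 493·7 − 43² = 1602.
m = (536·7 − 43·48)/1602 = 844/801; b = (493·48 − 43·536)/1602 = 308/801.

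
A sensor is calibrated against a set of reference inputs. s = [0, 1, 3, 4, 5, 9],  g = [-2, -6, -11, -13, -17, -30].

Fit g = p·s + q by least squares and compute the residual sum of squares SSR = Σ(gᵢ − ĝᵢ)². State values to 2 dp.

From the data, Σs·s = 132, Σs = 22, Σ1 = 6.
Right-hand side: Σs·g = -446, Σg = -79.
MᵀM·[p, q]ᵀ = Mᵀg becomes [[132, 22]; [22, 6]]·[p, q]ᵀ = [-446, -79]ᵀ.
Δ = 132·6 − 22² = 308.
p = ((-446)·6 − 22·(-79))/308 = -67/22; q = (132·(-79) − 22·(-446))/308 = -2.
Residuals: 0, -21/22, 3/22, 13/11, 5/22, -13/22; SSR = 30/11.

SSR = 2.73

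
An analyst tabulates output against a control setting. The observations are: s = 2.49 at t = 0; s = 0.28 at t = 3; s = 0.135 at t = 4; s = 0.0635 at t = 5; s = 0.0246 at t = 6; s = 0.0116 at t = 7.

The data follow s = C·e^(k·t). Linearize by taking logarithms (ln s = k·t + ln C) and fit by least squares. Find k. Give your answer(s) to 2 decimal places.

Let Y = ln s. Fitting Y = k·t + ln C by least squares:
Σt = 25.0000, Σ(t)² = 135.0000, Σln s = -13.2816, Σt·ln s = -79.0397.
Equations: 135.0000·k + 25.0000·ln C = -79.0397;  25.0000·k + 6·ln C = -13.2816.
Δ = 135.0000·6 − (25.0000)² = 185.0000; k = (-79.0397·6 − 25.0000·-13.2816)/185.0000 = -0.76863, ln C = (135.0000·-13.2816 − 25.0000·-79.0397)/185.0000 = 0.98903.

k = -0.77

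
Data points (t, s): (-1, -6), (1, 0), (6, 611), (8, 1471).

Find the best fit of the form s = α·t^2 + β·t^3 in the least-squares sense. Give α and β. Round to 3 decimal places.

α = -1.119, β = 3.013

From the data, Σt^2·t^2 = 5394, Σt^2·t^3 = 40544, Σt^3·t^3 = 308802.
Right-hand side: Σt^2·s = 116134, Σt^3·s = 885134.
Normal equations: [[5394, 40544]; [40544, 308802]]·[α, β]ᵀ = [116134, 885134]ᵀ.
Eliminating β: 308802·(row 1) − 40544·(row 2) gives 21862052·α = 308802·116134 − 40544·885134 = -24461428, so α = -6115357/5465513.
Then β = (885134 − 40544·(-6115357/5465513))/308802 = 16468975/5465513.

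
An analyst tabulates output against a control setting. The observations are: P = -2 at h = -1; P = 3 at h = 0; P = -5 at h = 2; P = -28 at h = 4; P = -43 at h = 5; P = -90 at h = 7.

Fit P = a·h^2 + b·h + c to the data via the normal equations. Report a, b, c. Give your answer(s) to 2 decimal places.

Setting ∂/∂a … = 0 gives: 3299·a + 539·b + 95·c = -5955;  539·a + 95·b + 17·c = -965;  95·a + 17·b + 6·c = -165.
(Σh^2·h^2 = 3299, Σh^2·h = 539, Σh^2 = 95, Σh·h = 95, Σh = 17, Σ1 = 6, Σh^2·P = -5955, Σh·P = -965, ΣP = -165.)
Solving the 3×3 system (Gaussian elimination) gives a = -66895/33744, b = 26965/33744, c = 9135/5624.

a = -1.98, b = 0.80, c = 1.62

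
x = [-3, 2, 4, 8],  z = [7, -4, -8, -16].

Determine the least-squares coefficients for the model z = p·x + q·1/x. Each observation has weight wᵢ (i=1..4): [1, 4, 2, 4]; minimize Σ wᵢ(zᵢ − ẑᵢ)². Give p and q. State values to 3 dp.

Entries of MᵀWM: Σwᵢ·x·x = 313, Σwᵢ·x·1/x = 11, Σwᵢ·1/x·1/x = 187/144.
And Σwᵢ·x·z = -629, Σwᵢ·1/x·z = -67/3.
Eliminating q: (187/144)·(row 1) − 11·(row 2) gives (41107/144)·p = (187/144)·(-629) − 11·(-67/3) = -82247/144, so p = -7477/3737.
Then q = ((-67/3) − 11·(-7477/3737))/(187/144) = -10272/41107.

p = -2.001, q = -0.250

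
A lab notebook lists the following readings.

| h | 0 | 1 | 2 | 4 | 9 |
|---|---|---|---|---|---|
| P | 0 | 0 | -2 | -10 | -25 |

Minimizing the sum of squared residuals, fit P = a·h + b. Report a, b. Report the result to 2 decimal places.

a = -2.96, b = 2.09

Setting ∂/∂a … = 0 gives: 102·a + 16·b = -269;  16·a + 5·b = -37.
(Σh·h = 102, Σh = 16, Σ1 = 5, Σh·P = -269, ΣP = -37.)
Eliminating b: 5·(row 1) − 16·(row 2) gives 254·a = 5·(-269) − 16·(-37) = -753, so a = -753/254.
Then b = ((-37) − 16·(-753/254))/5 = 265/127.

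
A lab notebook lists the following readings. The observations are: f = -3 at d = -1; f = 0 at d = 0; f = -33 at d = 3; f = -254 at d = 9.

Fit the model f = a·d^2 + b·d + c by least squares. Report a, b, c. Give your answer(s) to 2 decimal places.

Entries of AᵀA: Σd^2·d^2 = 6643, Σd^2·d = 755, Σd^2 = 91, Σd·d = 91, Σd = 11, Σ1 = 4.
For Aᵀf: Σd^2·f = -20874, Σd·f = -2382, Σf = -290.
Inverting the 3×3 Gram matrix, [a, b, c]ᵀ = [-22507/7674, -13153/7674, -1360/1279]ᵀ.

a = -2.93, b = -1.71, c = -1.06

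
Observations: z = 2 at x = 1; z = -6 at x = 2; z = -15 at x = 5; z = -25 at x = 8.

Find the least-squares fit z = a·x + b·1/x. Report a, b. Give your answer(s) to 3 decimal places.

Compute the Gram sums: Σx·x = 94, Σx·1/x = 4, Σ1/x·1/x = 2089/1600.
And Σx·z = -285, Σ1/x·z = -57/8.
det = 94·(2089/1600) − 4² = 85383/800.
a = ((-285)·(2089/1600) − 4·(-57/8))/(85383/800) = -61085/18974; b = (94·(-57/8) − 4·(-285))/(85383/800) = 41800/9487.

a = -3.219, b = 4.406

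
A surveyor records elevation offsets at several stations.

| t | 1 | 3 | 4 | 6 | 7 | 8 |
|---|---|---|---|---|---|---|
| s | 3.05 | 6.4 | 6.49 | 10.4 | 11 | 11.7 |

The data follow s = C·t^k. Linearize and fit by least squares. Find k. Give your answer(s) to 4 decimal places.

k = 0.6575

Taking logs, ln s = k·ln t + ln C, so regress ln s on ln t.
Over the data: Σln t = 8.3020, Σ(ln t)² = 14.4498, Σln s = 12.0410, Σln t·ln s = 18.6087.
Normal system: [[14.4498, 8.3020]; [8.3020, 6]]·[k, ln C]ᵀ = [18.6087, 12.0410]ᵀ.
Δ = 14.4498·6 − (8.3020)² = 17.7753; k = (18.6087·6 − 8.3020·12.0410)/17.7753 = 0.65752, ln C = (14.4498·12.0410 − 8.3020·18.6087)/17.7753 = 1.09704.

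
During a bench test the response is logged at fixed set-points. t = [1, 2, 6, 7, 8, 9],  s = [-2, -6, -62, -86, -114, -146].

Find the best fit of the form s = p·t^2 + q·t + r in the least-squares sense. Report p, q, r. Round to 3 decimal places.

p = -2.000, q = 2.000, r = -2.000

Setting ∂/∂p … = 0 gives: 14371·p + 1809·q + 235·r = -25594;  1809·p + 235·q + 33·r = -3214;  235·p + 33·q + 6·r = -416.
Solving the 3×3 system (Gaussian elimination) gives p = -2, q = 2, r = -2.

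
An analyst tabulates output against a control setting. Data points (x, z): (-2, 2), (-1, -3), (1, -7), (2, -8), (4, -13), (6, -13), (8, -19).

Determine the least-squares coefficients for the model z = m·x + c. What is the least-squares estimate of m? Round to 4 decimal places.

Sums needed: Σx·x = 126, Σx = 18, Σ1 = 7.
And Σx·z = -306, Σz = -61.
So MᵀM·[m, c]ᵀ = Mᵀz: [[126, 18]; [18, 7]]·[m, c]ᵀ = [-306, -61]ᵀ.
Determinant 126·7 − 18² = 558.
m = ((-306)·7 − 18·(-61))/558 = -58/31; c = (126·(-61) − 18·(-306))/558 = -121/31.

m = -1.8710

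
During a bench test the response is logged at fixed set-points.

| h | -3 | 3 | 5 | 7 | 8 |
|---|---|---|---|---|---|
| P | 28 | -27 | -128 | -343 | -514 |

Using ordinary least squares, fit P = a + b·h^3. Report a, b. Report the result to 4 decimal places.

Sums needed: Σ1 = 5, Σh^3 = 980, Σh^3·h^3 = 396876.
Right-hand side: ΣP = -984, Σh^3·P = -398302.
Normal equations: [[5, 980]; [980, 396876]]·[a, b]ᵀ = [-984, -398302]ᵀ.
Eliminating b: 396876·(row 1) − 980·(row 2) gives 1023980·a = 396876·(-984) − 980·(-398302) = -190024, so a = -47506/255995.
Then b = ((-398302) − 980·(-47506/255995))/396876 = -102719/102398.

a = -0.1856, b = -1.0031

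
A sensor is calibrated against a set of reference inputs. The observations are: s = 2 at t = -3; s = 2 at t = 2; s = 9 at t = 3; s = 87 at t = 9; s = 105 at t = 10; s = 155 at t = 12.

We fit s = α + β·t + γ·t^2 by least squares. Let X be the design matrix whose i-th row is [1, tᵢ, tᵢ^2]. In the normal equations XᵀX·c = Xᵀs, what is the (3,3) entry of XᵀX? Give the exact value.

Row 3 ↔ basis t^2, column 3 ↔ basis t^2, so (XᵀX)_{3,3} = Σᵢ (t^2)·(t^2) = (9)·(9) + (4)·(4) + (9)·(9) + (81)·(81) + (100)·(100) + (144)·(144) = 37475.

37475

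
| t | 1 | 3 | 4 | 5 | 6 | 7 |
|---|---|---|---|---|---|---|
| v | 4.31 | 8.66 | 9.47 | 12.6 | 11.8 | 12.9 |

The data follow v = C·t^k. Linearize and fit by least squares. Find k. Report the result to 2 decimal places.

k = 0.58

With ln vᵢ as the transformed response and ln tᵢ as the regressor:
Σln t = 7.8320, Σ(ln t)² = 12.7160, Σln v = 13.4268, Σln t·ln v = 18.9644.
Equations: 12.7160·k + 7.8320·ln C = 18.9644;  7.8320·k + 6·ln C = 13.4268.
Δ = 12.7160·6 − (7.8320)² = 14.9557; k = (18.9644·6 − 7.8320·13.4268)/14.9557 = 0.57685, ln C = (12.7160·13.4268 − 7.8320·18.9644)/14.9557 = 1.48481.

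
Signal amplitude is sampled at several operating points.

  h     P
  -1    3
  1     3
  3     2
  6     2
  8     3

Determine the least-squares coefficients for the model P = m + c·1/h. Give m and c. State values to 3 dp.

m = 2.615, c = -0.120

Setting ∂/∂m … = 0 gives: 5·m + (5/8)·c = 13;  (5/8)·m + (1241/576)·c = 11/8.
(Σ1 = 5, Σ1/h = 5/8, Σ1/h·1/h = 1241/576, ΣP = 13, Σ1/h·P = 11/8.)
det = 5·(1241/576) − (5/8)² = 1495/144.
m = (13·(1241/576) − (5/8)·(11/8))/(1495/144) = 7819/2990; c = (5·(11/8) − (5/8)·13)/(1495/144) = -36/299.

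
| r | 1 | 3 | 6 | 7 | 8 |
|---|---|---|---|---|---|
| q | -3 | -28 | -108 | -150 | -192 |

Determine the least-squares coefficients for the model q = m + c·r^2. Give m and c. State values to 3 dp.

Setting ∂/∂m … = 0 gives: 5·m + 159·c = -481;  159·m + 7875·c = -23781.
(Σ1 = 5, Σr^2 = 159, Σr^2·r^2 = 7875, Σq = -481, Σr^2·q = -23781.)
Determinant 5·7875 − 159² = 14094.
m = ((-481)·7875 − 159·(-23781))/14094 = -124/261; c = (5·(-23781) − 159·(-481))/14094 = -2357/783.

m = -0.475, c = -3.010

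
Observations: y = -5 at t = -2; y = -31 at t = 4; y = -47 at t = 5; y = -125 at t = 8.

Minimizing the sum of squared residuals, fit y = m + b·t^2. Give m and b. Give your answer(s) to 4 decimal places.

m = 2.1969, b = -1.9889

AᵀA·[m, b]ᵀ = Aᵀy reads: 4·m + 109·b = -208;  109·m + 4993·b = -9691.
det = 4·4993 − 109² = 8091.
m = ((-208)·4993 − 109·(-9691))/8091 = 1975/899; b = (4·(-9691) − 109·(-208))/8091 = -1788/899.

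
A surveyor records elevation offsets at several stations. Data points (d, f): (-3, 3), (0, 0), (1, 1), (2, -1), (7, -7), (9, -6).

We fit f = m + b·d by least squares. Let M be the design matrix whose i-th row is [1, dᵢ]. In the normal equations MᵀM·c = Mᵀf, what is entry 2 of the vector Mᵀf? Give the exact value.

-113

Entry 2 ↔ basis d, so (Mᵀf)_{2} = Σᵢ (d)·fᵢ = (-3)·(3) + (0)·(0) + (1)·(1) + (2)·(-1) + (7)·(-7) + (9)·(-6) = -113.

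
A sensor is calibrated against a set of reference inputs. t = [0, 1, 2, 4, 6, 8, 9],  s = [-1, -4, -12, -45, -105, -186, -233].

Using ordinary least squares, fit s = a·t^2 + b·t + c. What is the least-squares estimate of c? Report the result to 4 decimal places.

The normal system MᵀM·[a, b, c]ᵀ = Mᵀs is [[12226, 1530, 202]; [1530, 202, 30]; [202, 30, 7]]·[a, b, c]ᵀ = [-35329, -4423, -586]ᵀ.
Row-reducing yields a = -48201/16588, b = 4223/16588, c = -304/319.

c = -0.9530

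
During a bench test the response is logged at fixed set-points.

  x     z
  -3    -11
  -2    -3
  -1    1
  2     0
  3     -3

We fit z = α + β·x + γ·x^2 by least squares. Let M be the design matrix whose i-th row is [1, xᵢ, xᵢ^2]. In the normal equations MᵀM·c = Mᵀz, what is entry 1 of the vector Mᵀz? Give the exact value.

Entry 1 ↔ basis 1, so (Mᵀz)_{1} = Σᵢ zᵢ = (1)·(-11) + (1)·(-3) + (1)·(1) + (1)·(0) + (1)·(-3) = -16.

-16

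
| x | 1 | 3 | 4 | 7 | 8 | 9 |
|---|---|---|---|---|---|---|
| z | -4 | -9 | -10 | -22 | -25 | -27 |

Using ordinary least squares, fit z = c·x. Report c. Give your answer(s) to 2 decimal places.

Sums needed: Σx·x = 220.
And Σx·z = -668.
MᵀM·[c]ᵀ = Mᵀz becomes [[220]]·[c]ᵀ = [-668]ᵀ.
c = (-668)/220 = -3.03636.

c = -3.04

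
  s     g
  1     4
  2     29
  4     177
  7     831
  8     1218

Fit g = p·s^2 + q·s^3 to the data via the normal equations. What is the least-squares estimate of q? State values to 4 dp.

q = 2.0081

From the data, Σs^2·s^2 = 6770, Σs^2·s^3 = 50632, Σs^3·s^3 = 383954.
For Mᵀg: Σs^2·g = 121623, Σs^3·g = 920213.
MᵀM·[p, q]ᵀ = Mᵀg becomes [[6770, 50632]; [50632, 383954]]·[p, q]ᵀ = [121623, 920213]ᵀ.
Determinant 6770·383954 − 50632² = 35769156.
p = (121623·383954 − 50632·920213)/35769156 = 52706363/17884578; q = (6770·920213 − 50632·121623)/35769156 = 35913137/17884578.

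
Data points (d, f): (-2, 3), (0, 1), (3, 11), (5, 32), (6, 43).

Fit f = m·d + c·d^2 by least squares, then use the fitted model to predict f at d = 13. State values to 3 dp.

Forming XᵀX = [[74, 360]; [360, 2018]] and Xᵀf = [445, 2459]ᵀ gives XᵀX·[m, c]ᵀ = Xᵀf.
det = 74·2018 − 360² = 19732.
m = (445·2018 − 360·2459)/19732 = 6385/9866; c = (74·2459 − 360·445)/19732 = 10883/9866.
At d = 13: f̂ = (6385/9866)·(13) + (10883/9866)·(169) = 961116/4933.

f̂ = 194.834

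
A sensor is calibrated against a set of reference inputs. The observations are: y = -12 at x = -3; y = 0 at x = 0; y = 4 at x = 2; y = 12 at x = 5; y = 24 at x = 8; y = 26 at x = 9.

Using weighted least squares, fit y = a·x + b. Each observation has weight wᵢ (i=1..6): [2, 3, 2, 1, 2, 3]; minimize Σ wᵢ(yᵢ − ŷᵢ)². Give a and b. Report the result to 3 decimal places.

a = 3.095, b = -1.567

The normal equations are: 422·a + 46·b = 1234;  46·a + 13·b = 122.
Determinant 422·13 − 46² = 3370.
a = (1234·13 − 46·122)/3370 = 1043/337; b = (422·122 − 46·1234)/3370 = -528/337.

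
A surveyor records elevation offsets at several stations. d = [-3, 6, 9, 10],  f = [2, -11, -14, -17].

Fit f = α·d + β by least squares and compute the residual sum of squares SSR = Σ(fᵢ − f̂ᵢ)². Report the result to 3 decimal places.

SSR = 1.390

Forming XᵀX = [[226, 22]; [22, 4]] and Xᵀf = [-368, -40]ᵀ gives XᵀX·[α, β]ᵀ = Xᵀf.
Eliminating β: 4·(row 1) − 22·(row 2) gives 420·α = 4·(-368) − 22·(-40) = -592, so α = -148/105.
Then β = ((-40) − 22·(-148/105))/4 = -236/105.
Residuals: 2/105, -31/105, 14/15, -23/35; SSR = 146/105.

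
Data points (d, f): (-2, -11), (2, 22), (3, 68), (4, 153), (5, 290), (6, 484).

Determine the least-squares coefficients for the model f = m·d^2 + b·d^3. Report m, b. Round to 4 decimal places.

The normal system AᵀA·[m, b]ᵀ = Aᵀf is [[2290, 12168]; [12168, 67234]]·[m, b]ᵀ = [27778, 152686]ᵀ.
Eliminating b: 67234·(row 1) − 12168·(row 2) gives 5905636·m = 67234·27778 − 12168·152686 = 9742804, so m = 2435701/1476409.
Then b = (152686 − 12168·(2435701/1476409))/67234 = 2912059/1476409.

m = 1.6497, b = 1.9724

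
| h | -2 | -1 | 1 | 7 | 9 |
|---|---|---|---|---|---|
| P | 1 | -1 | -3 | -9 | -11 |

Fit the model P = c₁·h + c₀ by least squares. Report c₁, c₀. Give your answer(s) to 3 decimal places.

With design matrix A, AᵀA = [[136, 14]; [14, 5]] and AᵀP = [-166, -23]ᵀ.
Δ = 136·5 − 14² = 484.
c₁ = ((-166)·5 − 14·(-23))/484 = -127/121; c₀ = (136·(-23) − 14·(-166))/484 = -201/121.

c₁ = -1.050, c₀ = -1.661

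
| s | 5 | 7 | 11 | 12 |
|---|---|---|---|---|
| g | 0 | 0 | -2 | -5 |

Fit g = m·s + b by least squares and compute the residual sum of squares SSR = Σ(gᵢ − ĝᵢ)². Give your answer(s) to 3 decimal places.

With design matrix M, MᵀM = [[339, 35]; [35, 4]] and Mᵀg = [-82, -7]ᵀ.
Δ = 339·4 − 35² = 131.
m = ((-82)·4 − 35·(-7))/131 = -83/131; b = (339·(-7) − 35·(-82))/131 = 497/131.
Residuals: -82/131, 84/131, 154/131, -156/131; SSR = 472/131.

SSR = 3.603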